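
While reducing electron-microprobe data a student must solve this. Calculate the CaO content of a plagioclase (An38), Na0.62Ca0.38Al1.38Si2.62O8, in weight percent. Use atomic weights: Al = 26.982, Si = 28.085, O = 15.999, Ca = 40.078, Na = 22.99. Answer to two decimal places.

7.94 wt%

Molar mass of Na0.62Ca0.38Al1.38Si2.62O8 = 0.62·22.99 + 0.38·40.078 + 1.38·26.982 + 2.62·28.085 + 8·15.999 = 268.293 g/mol.
Each formula unit contains 0.38 Ca, equivalent to 0.38/1 = 0.3800 mol CaO.
M(CaO) = 1×40.078 + 1×15.999 = 56.077 g/mol.
Mass of CaO per formula unit = 0.3800 × 56.077 = 21.309 g.
CaO wt% = 21.309 / 268.293 × 100 = 7.94%.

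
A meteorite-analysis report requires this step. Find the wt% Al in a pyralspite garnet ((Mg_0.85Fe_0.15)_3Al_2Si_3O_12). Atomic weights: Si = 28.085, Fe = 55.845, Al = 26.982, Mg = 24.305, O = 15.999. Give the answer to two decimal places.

12.93 mass %

M((Mg_0.85Fe_0.15)_3Al_2Si_3O_12) = 417.315 g/mol.
Al contributes 2 × 26.982 = 53.964 g per mole.
53.964/417.315 = 0.1293 → 12.93%.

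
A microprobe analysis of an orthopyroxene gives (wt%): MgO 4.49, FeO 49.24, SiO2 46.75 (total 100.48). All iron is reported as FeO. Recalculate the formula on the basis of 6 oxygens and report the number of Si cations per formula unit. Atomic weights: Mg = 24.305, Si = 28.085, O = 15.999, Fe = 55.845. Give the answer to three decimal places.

MgO: 4.49/40.304 = 0.11140 mol → 0.11140 mol Mg, 0.11140 mol O.
FeO: 49.24/71.844 = 0.68537 mol → 0.68537 mol Fe, 0.68537 mol O.
SiO2: 46.75/60.083 = 0.77809 mol → 0.77809 mol Si, 1.55618 mol O.
Total oxygen = 2.35295 mol. Normalization factor = 6/2.35295 = 2.54999.
Si per 6 O = 0.77809 × 2.54999 = 1.984.

1.984 Si apfu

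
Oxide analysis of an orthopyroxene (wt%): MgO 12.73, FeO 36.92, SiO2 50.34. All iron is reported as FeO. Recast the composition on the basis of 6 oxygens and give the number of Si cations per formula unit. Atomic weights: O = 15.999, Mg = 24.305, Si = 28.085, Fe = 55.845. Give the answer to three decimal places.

MgO (M=40.304): mol = 0.31585; Mg = 0.31585, O = 0.31585.
FeO (M=71.844): mol = 0.51389; Fe = 0.51389, O = 0.51389.
SiO2 (M=60.083): mol = 0.83784; Si = 0.83784, O = 1.67568.
ΣO = 2.50542; factor = 6/ΣO = 2.39481.
Si apfu = 0.83784 × 2.39481 = 2.006.

2.006 Si apfu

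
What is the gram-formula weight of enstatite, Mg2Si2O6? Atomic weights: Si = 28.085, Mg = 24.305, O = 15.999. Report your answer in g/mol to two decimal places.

Mg: 2 × 24.305 = 48.6100
Si: 2 × 28.085 = 56.1700
O: 6 × 15.999 = 95.9940
Summing the contributions gives the formula mass.

200.77 g/mol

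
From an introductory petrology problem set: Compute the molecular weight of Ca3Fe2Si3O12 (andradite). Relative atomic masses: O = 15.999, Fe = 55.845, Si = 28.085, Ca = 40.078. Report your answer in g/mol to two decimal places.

The formula mass is the sum 3*40.078 + 2*55.845 + 3*28.085 + 12*15.999.

508.17 g/mol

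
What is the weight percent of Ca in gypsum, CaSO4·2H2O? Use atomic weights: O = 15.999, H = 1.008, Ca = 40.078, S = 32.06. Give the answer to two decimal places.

M(CaSO4·2H2O) = 172.164 g/mol.
Ca contributes 1 × 40.078 = 40.078 g per mole.
40.078/172.164 = 0.2328 → 23.28%.

23.28 wt%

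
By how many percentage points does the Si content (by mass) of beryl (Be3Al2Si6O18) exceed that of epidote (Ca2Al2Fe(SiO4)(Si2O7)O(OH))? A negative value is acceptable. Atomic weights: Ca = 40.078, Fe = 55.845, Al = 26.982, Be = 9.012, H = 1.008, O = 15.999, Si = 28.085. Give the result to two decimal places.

13.91 percentage points

Si in Be3Al2Si6O18: molar mass 537.492 g/mol; 6×28.085 = 168.510 g → 31.35 wt%.
Si in Ca2Al2Fe(SiO4)(Si2O7)O(OH): molar mass 483.215 g/mol; 3×28.085 = 84.255 g → 17.44 wt%.
Difference = 31.35 − 17.44 = 13.91 percentage points.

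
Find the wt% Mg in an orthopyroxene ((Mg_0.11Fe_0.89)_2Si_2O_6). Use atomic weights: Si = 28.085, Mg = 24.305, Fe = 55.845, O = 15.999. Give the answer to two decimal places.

Formula mass = 0.22·24.305 + 1.78·55.845 + 2·28.085 + 6·15.999 = 256.915 g/mol, of which 5.347 g is Mg.
So Mg makes up 5.347/256.915 = 0.0208 of the mass, i.e. 2.08%.

2.08 mass %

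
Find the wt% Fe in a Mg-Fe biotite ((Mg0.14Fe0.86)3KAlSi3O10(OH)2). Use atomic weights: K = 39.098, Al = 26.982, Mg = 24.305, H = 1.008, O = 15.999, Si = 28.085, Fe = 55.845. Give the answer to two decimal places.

Formula mass = 0.42·24.305 + 2.58·55.845 + 1·39.098 + 1·26.982 + 3·28.085 + 12·15.999 + 2·1.008 = 498.627 g/mol, of which 144.080 g is Fe.
So Fe makes up 144.080/498.627 = 0.2890 of the mass, i.e. 28.90%.

28.90 mass %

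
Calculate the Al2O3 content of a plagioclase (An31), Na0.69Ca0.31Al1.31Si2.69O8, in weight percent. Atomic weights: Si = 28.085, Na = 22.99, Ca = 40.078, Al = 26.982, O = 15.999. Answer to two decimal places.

M(Na0.69Ca0.31Al1.31Si2.69O8) = 267.174 g/mol; M(Al2O3) = 101.961 g/mol.
Moles Al2O3 per formula unit = 1.31 Al ÷ 2 = 0.6550.
Al2O3 fraction = (0.6550 × 101.961) / 267.174 = 66.784/267.174 = 0.2500.

25.00 wt%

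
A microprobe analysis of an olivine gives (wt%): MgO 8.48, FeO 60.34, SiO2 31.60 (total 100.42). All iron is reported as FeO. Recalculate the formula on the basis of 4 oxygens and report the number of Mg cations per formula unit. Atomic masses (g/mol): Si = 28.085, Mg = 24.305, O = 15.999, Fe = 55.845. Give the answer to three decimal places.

0.400 Mg apfu

MgO: 8.48/40.304 = 0.21040 mol → 0.21040 mol Mg, 0.21040 mol O.
FeO: 60.34/71.844 = 0.83988 mol → 0.83988 mol Fe, 0.83988 mol O.
SiO2: 31.60/60.083 = 0.52594 mol → 0.52594 mol Si, 1.05188 mol O.
Total oxygen = 2.10216 mol. Normalization factor = 4/2.10216 = 1.90280.
Mg per 4 O = 0.21040 × 1.90280 = 0.400.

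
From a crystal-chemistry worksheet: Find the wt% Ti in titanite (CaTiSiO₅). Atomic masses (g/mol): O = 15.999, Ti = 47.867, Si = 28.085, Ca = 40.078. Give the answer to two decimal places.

Formula mass = 1*40.078 + 1*47.867 + 1*28.085 + 5*15.999 = 196.025 g/mol, of which 47.867 g is Ti.
So Ti makes up 47.867/196.025 = 0.2442 of the mass, i.e. 24.42%.

24.42 wt%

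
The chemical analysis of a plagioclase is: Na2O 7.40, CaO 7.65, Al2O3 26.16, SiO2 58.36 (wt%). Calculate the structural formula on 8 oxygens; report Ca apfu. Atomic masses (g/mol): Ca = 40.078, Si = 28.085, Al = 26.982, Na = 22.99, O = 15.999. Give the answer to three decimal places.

0.368 Ca apfu

Na2O: 7.40/61.979 = 0.11940 mol → 0.23880 mol Na, 0.11940 mol O.
CaO: 7.65/56.077 = 0.13642 mol → 0.13642 mol Ca, 0.13642 mol O.
Al2O3: 26.16/101.961 = 0.25657 mol → 0.51314 mol Al, 0.76971 mol O.
SiO2: 58.36/60.083 = 0.97132 mol → 0.97132 mol Si, 1.94264 mol O.
Total oxygen = 2.96817 mol. Normalization factor = 8/2.96817 = 2.69526.
Ca per 8 O = 0.13642 × 2.69526 = 0.368.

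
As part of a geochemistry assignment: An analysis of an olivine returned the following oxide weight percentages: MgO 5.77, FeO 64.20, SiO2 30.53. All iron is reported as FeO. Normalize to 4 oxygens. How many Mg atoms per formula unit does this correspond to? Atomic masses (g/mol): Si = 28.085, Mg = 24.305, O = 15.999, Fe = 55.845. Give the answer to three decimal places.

0.279 Mg apfu

5.77 wt% MgO ÷ 40.304 g/mol = 0.14316 mol, giving 0.14316 Mg and 0.14316 O.
64.20 wt% FeO ÷ 71.844 g/mol = 0.89360 mol, giving 0.89360 Fe and 0.89360 O.
30.53 wt% SiO2 ÷ 60.083 g/mol = 0.50813 mol, giving 0.50813 Si and 1.01626 O.
Oxygen sums to 2.05302; scaling by 4/2.05302 = 1.94835 puts the formula on 4 O.
Mg: 0.14316 × 1.94835 = 0.279 atoms per formula unit.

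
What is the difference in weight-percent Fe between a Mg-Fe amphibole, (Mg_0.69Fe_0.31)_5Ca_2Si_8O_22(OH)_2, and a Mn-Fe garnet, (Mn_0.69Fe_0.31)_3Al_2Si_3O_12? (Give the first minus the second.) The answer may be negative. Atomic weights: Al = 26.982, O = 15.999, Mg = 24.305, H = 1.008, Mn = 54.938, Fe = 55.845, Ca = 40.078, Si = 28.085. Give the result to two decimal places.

Fe in (Mg_0.69Fe_0.31)_5Ca_2Si_8O_22(OH)_2: molar mass 861.240 g/mol; 1.55×55.845 = 86.560 g → 10.05 wt%.
Fe in (Mn_0.69Fe_0.31)_3Al_2Si_3O_12: molar mass 495.865 g/mol; 0.93×55.845 = 51.936 g → 10.47 wt%.
Difference = 10.05 − 10.47 = -0.42 percentage points.

-0.42 percentage points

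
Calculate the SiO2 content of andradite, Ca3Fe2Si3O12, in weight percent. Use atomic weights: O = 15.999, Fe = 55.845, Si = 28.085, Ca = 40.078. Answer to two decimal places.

Molar mass of Ca3Fe2Si3O12 = 3×40.078 + 2×55.845 + 3×28.085 + 12×15.999 = 508.167 g/mol.
Each formula unit contains 3 Si, equivalent to 3/1 = 3.0000 mol SiO2.
M(SiO2) = 1×28.085 + 2×15.999 = 60.083 g/mol.
Mass of SiO2 per formula unit = 3.0000 × 60.083 = 180.249 g.
SiO2 wt% = 180.249 / 508.167 × 100 = 35.47%.

35.47 wt%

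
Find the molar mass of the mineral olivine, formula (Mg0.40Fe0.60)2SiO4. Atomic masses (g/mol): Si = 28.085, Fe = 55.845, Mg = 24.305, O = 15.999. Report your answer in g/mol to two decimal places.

The formula mass is the sum 0.80×24.305 + 1.20×55.845 + 1×28.085 + 4×15.999.

178.54 g/mol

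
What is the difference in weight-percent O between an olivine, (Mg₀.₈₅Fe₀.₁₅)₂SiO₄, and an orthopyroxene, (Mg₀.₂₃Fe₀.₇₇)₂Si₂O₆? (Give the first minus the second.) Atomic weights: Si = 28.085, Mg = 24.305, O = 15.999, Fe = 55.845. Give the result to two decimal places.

O in (Mg₀.₈₅Fe₀.₁₅)₂SiO₄: molar mass 150.153 g/mol; 4×15.999 = 63.996 g → 42.62 wt%.
O in (Mg₀.₂₃Fe₀.₇₇)₂Si₂O₆: molar mass 249.346 g/mol; 6×15.999 = 95.994 g → 38.50 wt%.
Difference = 42.62 − 38.50 = 4.12 percentage points.

4.12 percentage points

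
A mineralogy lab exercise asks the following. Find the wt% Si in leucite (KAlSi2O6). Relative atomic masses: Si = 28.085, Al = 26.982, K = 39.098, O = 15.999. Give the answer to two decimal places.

25.74 wt%

Formula mass = 1·39.098 + 1·26.982 + 2·28.085 + 6·15.999 = 218.244 g/mol, of which 56.170 g is Si.
So Si makes up 56.170/218.244 = 0.2574 of the mass, i.e. 25.74%.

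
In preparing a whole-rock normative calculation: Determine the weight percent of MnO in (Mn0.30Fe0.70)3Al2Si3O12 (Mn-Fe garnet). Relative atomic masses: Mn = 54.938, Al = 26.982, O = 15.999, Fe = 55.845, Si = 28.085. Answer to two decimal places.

Formula mass = 496.926 g/mol.
0.90 Mn → 0.9000 mol MnO per formula unit; M(MnO) = 70.937, so MnO mass = 63.843 g.
63.843/496.926 × 100 = 12.85 wt%.

12.85 wt%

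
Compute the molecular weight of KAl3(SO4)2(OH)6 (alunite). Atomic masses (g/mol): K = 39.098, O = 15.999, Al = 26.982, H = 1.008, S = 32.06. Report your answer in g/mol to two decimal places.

414.20 g/mol

The formula mass is the sum 1·39.098 + 3·26.982 + 2·32.06 + 14·15.999 + 6·1.008.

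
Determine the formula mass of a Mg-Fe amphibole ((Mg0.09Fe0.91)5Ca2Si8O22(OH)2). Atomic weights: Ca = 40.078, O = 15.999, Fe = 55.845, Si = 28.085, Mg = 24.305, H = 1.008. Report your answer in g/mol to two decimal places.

The formula mass is the sum 0.45·24.305 + 4.55·55.845 + 2·40.078 + 8·28.085 + 24·15.999 + 2·1.008.

955.86 g/mol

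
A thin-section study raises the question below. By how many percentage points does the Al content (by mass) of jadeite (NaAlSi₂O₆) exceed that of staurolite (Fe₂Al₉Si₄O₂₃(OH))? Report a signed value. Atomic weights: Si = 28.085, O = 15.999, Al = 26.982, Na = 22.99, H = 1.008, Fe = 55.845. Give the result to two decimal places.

-15.16 percentage points

First mineral: 26.982 g Al in 202.136 g formula = 13.35 wt% Al.
Second mineral: 242.838 g Al in 851.852 g formula = 28.51 wt% Al.
13.35% − 28.51% gives a difference of -15.16 percentage points.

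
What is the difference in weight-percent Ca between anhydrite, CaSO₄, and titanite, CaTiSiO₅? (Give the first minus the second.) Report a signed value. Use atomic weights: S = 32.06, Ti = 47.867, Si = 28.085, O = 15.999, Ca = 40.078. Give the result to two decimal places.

8.99 percentage points

M(CaSO₄) = 136.134 g/mol, so wt% Ca = 40.078/136.134 × 100 = 29.44%.
M(CaTiSiO₅) = 196.025 g/mol, so wt% Ca = 40.078/196.025 × 100 = 20.45%.
29.44 − 20.45 = 8.99 pp.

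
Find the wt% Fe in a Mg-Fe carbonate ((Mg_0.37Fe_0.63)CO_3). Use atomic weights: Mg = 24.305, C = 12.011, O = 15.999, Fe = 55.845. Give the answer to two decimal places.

Formula mass = 0.37*24.305 + 0.63*55.845 + 1*12.011 + 3*15.999 = 104.183 g/mol, of which 35.182 g is Fe.
So Fe makes up 35.182/104.183 = 0.3377 of the mass, i.e. 33.77%.

33.77 mass %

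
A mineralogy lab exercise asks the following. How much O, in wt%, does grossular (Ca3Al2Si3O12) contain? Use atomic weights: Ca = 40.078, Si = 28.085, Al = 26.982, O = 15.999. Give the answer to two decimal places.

42.62 wt%

Formula mass = 3×40.078 + 2×26.982 + 3×28.085 + 12×15.999 = 450.441 g/mol, of which 191.988 g is O.
So O makes up 191.988/450.441 = 0.4262 of the mass, i.e. 42.62%.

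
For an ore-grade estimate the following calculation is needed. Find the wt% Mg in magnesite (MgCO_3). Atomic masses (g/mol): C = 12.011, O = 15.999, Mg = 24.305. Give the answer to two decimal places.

Molar mass of MgCO_3: 1·24.305 + 1·12.011 + 3·15.999 = 84.313 g/mol.
Mass of Mg per formula unit: 1 × 24.305 = 24.305 g.
Weight fraction Mg = 24.305 / 84.313 = 0.2883.

28.83 wt%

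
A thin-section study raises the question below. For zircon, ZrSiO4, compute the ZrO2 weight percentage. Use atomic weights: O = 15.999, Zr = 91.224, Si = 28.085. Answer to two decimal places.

Molar mass of ZrSiO4 = 1·91.224 + 1·28.085 + 4·15.999 = 183.305 g/mol.
Each formula unit contains 1 Zr, equivalent to 1/1 = 1.0000 mol ZrO2.
M(ZrO2) = 1×91.224 + 2×15.999 = 123.222 g/mol.
Mass of ZrO2 per formula unit = 1.0000 × 123.222 = 123.222 g.
ZrO2 wt% = 123.222 / 183.305 × 100 = 67.22%.

67.22 wt%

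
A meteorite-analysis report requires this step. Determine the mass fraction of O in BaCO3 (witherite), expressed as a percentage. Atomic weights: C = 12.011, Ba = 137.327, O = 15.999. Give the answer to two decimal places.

Formula mass = 1·137.327 + 1·12.011 + 3·15.999 = 197.335 g/mol, of which 47.997 g is O.
So O makes up 47.997/197.335 = 0.2432 of the mass, i.e. 24.32%.

24.32 weight percent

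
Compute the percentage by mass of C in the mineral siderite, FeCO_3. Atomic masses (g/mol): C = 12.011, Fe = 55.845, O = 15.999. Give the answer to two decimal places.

M(FeCO_3) = 115.853 g/mol.
C contributes 1 × 12.011 = 12.011 g per mole.
12.011/115.853 = 0.1037 → 10.37%.

10.37 mass %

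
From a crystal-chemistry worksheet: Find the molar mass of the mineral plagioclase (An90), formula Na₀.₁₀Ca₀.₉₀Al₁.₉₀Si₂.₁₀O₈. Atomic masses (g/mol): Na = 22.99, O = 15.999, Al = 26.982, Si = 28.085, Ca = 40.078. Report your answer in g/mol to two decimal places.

276.61 g/mol

Na: 0.10 × 22.99 = 2.2990
Ca: 0.90 × 40.078 = 36.0702
Al: 1.90 × 26.982 = 51.2658
Si: 2.10 × 28.085 = 58.9785
O: 8 × 15.999 = 127.9920
Summing the contributions gives the formula mass.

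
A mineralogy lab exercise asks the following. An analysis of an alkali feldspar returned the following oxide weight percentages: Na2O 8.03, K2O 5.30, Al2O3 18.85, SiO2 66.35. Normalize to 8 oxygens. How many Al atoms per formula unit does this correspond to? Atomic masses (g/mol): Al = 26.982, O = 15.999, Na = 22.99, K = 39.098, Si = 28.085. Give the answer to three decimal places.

1.003 Al apfu

8.03 wt% Na2O ÷ 61.979 g/mol = 0.12956 mol, giving 0.25912 Na and 0.12956 O.
5.30 wt% K2O ÷ 94.195 g/mol = 0.05627 mol, giving 0.11254 K and 0.05627 O.
18.85 wt% Al2O3 ÷ 101.961 g/mol = 0.18487 mol, giving 0.36974 Al and 0.55461 O.
66.35 wt% SiO2 ÷ 60.083 g/mol = 1.10431 mol, giving 1.10431 Si and 2.20862 O.
Oxygen sums to 2.94906; scaling by 8/2.94906 = 2.71273 puts the formula on 8 O.
Al: 0.36974 × 2.71273 = 1.003 atoms per formula unit.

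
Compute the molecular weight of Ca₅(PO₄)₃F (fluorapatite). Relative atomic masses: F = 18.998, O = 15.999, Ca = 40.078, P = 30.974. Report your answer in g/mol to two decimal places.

504.30 g/mol

The formula mass is the sum 5(40.078) + 3(30.974) + 12(15.999) + 1(18.998).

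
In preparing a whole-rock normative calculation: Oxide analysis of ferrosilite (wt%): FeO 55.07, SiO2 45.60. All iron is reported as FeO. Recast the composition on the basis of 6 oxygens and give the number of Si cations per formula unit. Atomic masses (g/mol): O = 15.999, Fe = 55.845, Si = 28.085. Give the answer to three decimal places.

1.993 Si apfu

FeO (M=71.844): mol = 0.76652; Fe = 0.76652, O = 0.76652.
SiO2 (M=60.083): mol = 0.75895; Si = 0.75895, O = 1.51790.
ΣO = 2.28442; factor = 6/ΣO = 2.62649.
Si apfu = 0.75895 × 2.62649 = 1.993.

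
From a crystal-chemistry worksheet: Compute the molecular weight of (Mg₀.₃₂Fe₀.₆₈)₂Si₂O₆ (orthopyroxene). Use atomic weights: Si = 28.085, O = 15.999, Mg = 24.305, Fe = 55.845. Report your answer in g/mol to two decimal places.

Mg: 0.64 × 24.305 = 15.5552
Fe: 1.36 × 55.845 = 75.9492
Si: 2 × 28.085 = 56.1700
O: 6 × 15.999 = 95.9940
Summing the contributions gives the formula mass.

243.67 g/mol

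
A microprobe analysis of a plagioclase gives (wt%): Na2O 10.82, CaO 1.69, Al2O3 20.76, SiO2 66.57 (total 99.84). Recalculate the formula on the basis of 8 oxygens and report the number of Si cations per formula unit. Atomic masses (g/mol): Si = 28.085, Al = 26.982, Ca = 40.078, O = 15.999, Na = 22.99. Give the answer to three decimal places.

2.924 Si apfu

10.82 wt% Na2O ÷ 61.979 g/mol = 0.17458 mol, giving 0.34916 Na and 0.17458 O.
1.69 wt% CaO ÷ 56.077 g/mol = 0.03014 mol, giving 0.03014 Ca and 0.03014 O.
20.76 wt% Al2O3 ÷ 101.961 g/mol = 0.20361 mol, giving 0.40722 Al and 0.61083 O.
66.57 wt% SiO2 ÷ 60.083 g/mol = 1.10797 mol, giving 1.10797 Si and 2.21594 O.
Oxygen sums to 3.03149; scaling by 8/3.03149 = 2.63897 puts the formula on 8 O.
Si: 1.10797 × 2.63897 = 2.924 atoms per formula unit.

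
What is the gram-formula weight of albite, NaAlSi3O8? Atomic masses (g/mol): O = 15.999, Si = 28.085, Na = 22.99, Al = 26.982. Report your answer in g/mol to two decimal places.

The formula mass is the sum 1*22.99 + 1*26.982 + 3*28.085 + 8*15.999.

262.22 g/mol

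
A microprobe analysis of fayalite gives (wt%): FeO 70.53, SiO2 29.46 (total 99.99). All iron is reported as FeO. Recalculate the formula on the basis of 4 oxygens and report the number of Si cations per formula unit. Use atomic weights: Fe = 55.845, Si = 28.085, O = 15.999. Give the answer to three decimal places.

0.999 Si apfu

FeO: 70.53/71.844 = 0.98171 mol → 0.98171 mol Fe, 0.98171 mol O.
SiO2: 29.46/60.083 = 0.49032 mol → 0.49032 mol Si, 0.98064 mol O.
Total oxygen = 1.96235 mol. Normalization factor = 4/1.96235 = 2.03837.
Si per 4 O = 0.49032 × 2.03837 = 0.999.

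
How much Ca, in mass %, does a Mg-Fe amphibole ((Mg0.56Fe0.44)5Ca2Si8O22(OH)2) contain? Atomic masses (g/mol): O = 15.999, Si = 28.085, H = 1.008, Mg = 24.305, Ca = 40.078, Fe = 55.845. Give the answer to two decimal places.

9.09 mass %

Formula mass = 2.80·24.305 + 2.20·55.845 + 2·40.078 + 8·28.085 + 24·15.999 + 2·1.008 = 881.741 g/mol, of which 80.156 g is Ca.
So Ca makes up 80.156/881.741 = 0.0909 of the mass, i.e. 9.09%.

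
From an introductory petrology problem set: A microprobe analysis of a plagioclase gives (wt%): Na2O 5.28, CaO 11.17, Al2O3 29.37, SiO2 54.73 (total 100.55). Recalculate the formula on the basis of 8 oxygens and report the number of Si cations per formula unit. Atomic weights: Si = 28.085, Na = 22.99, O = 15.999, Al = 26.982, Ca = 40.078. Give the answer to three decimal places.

Na2O (M=61.979): mol = 0.08519; Na = 0.17038, O = 0.08519.
CaO (M=56.077): mol = 0.19919; Ca = 0.19919, O = 0.19919.
Al2O3 (M=101.961): mol = 0.28805; Al = 0.57610, O = 0.86415.
SiO2 (M=60.083): mol = 0.91091; Si = 0.91091, O = 1.82182.
ΣO = 2.97035; factor = 8/ΣO = 2.69329.
Si apfu = 0.91091 × 2.69329 = 2.453.

2.453 Si apfu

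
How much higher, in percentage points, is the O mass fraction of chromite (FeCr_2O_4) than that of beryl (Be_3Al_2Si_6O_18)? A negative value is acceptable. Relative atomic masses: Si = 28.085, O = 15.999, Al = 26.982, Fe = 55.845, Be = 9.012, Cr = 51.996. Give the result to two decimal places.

M(FeCr_2O_4) = 223.833 g/mol, so wt% O = 63.996/223.833 × 100 = 28.59%.
M(Be_3Al_2Si_6O_18) = 537.492 g/mol, so wt% O = 287.982/537.492 × 100 = 53.58%.
28.59 − 53.58 = -24.99 pp.

-24.99 percentage points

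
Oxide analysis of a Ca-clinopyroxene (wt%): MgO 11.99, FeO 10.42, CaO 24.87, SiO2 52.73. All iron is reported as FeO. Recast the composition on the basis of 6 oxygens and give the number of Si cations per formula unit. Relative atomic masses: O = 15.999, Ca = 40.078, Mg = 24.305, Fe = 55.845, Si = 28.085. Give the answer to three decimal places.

11.99 wt% MgO ÷ 40.304 g/mol = 0.29749 mol, giving 0.29749 Mg and 0.29749 O.
10.42 wt% FeO ÷ 71.844 g/mol = 0.14504 mol, giving 0.14504 Fe and 0.14504 O.
24.87 wt% CaO ÷ 56.077 g/mol = 0.44350 mol, giving 0.44350 Ca and 0.44350 O.
52.73 wt% SiO2 ÷ 60.083 g/mol = 0.87762 mol, giving 0.87762 Si and 1.75524 O.
Oxygen sums to 2.64127; scaling by 6/2.64127 = 2.27163 puts the formula on 6 O.
Si: 0.87762 × 2.27163 = 1.994 atoms per formula unit.

1.994 Si apfu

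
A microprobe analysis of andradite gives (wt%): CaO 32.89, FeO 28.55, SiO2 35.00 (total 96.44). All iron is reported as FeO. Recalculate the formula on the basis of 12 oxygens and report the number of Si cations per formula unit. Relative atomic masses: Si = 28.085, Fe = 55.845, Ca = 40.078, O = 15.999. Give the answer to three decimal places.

32.89 wt% CaO ÷ 56.077 g/mol = 0.58651 mol, giving 0.58651 Ca and 0.58651 O.
28.55 wt% FeO ÷ 71.844 g/mol = 0.39739 mol, giving 0.39739 Fe and 0.39739 O.
35.00 wt% SiO2 ÷ 60.083 g/mol = 0.58253 mol, giving 0.58253 Si and 1.16506 O.
Oxygen sums to 2.14896; scaling by 12/2.14896 = 5.58410 puts the formula on 12 O.
Si: 0.58253 × 5.58410 = 3.253 atoms per formula unit.

3.253 Si apfu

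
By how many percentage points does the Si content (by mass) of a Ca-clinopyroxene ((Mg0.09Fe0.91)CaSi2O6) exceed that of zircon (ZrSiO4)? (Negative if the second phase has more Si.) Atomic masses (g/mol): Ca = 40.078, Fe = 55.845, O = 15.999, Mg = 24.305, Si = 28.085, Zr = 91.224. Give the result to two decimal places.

7.58 percentage points

Si in (Mg0.09Fe0.91)CaSi2O6: molar mass 245.248 g/mol; 2×28.085 = 56.170 g → 22.90 wt%.
Si in ZrSiO4: molar mass 183.305 g/mol; 1×28.085 = 28.085 g → 15.32 wt%.
Difference = 22.90 − 15.32 = 7.58 percentage points.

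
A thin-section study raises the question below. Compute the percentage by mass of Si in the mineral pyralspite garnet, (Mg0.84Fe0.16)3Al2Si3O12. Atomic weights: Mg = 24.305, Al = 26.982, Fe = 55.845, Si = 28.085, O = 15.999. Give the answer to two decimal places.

20.14 wt%

M((Mg0.84Fe0.16)3Al2Si3O12) = 418.261 g/mol.
Si contributes 3 × 28.085 = 84.255 g per mole.
84.255/418.261 = 0.2014 → 20.14%.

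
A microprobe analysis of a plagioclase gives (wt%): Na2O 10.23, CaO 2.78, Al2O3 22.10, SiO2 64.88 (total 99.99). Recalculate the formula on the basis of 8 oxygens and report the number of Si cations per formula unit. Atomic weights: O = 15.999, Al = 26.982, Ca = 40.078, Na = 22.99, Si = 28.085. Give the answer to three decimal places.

2.856 Si apfu

Na2O (M=61.979): mol = 0.16506; Na = 0.33012, O = 0.16506.
CaO (M=56.077): mol = 0.04957; Ca = 0.04957, O = 0.04957.
Al2O3 (M=101.961): mol = 0.21675; Al = 0.43350, O = 0.65025.
SiO2 (M=60.083): mol = 1.07984; Si = 1.07984, O = 2.15968.
ΣO = 3.02456; factor = 8/ΣO = 2.64501.
Si apfu = 1.07984 × 2.64501 = 2.856.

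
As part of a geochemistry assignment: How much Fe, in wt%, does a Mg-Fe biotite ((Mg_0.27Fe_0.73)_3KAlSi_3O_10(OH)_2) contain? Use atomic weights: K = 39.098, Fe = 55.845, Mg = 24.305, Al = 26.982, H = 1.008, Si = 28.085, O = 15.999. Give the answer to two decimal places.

M((Mg_0.27Fe_0.73)_3KAlSi_3O_10(OH)_2) = 486.327 g/mol.
Fe contributes 2.19 × 55.845 = 122.301 g per mole.
122.301/486.327 = 0.2515 → 25.15%.

25.15 wt%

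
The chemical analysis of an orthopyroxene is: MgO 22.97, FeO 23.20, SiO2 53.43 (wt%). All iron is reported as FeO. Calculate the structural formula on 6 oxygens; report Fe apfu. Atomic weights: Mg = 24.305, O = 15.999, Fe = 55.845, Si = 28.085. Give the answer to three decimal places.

22.97 wt% MgO ÷ 40.304 g/mol = 0.56992 mol, giving 0.56992 Mg and 0.56992 O.
23.20 wt% FeO ÷ 71.844 g/mol = 0.32292 mol, giving 0.32292 Fe and 0.32292 O.
53.43 wt% SiO2 ÷ 60.083 g/mol = 0.88927 mol, giving 0.88927 Si and 1.77854 O.
Oxygen sums to 2.67138; scaling by 6/2.67138 = 2.24603 puts the formula on 6 O.
Fe: 0.32292 × 2.24603 = 0.725 atoms per formula unit.

0.725 Fe apfu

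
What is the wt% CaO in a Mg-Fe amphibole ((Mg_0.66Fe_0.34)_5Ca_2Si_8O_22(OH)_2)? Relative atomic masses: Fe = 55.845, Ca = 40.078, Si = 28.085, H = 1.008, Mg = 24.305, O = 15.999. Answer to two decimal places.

12.95 wt%

Molar mass of (Mg_0.66Fe_0.34)_5Ca_2Si_8O_22(OH)_2 = 3.30×24.305 + 1.70×55.845 + 2×40.078 + 8×28.085 + 24×15.999 + 2×1.008 = 865.971 g/mol.
Each formula unit contains 2 Ca, equivalent to 2/1 = 2.0000 mol CaO.
M(CaO) = 1×40.078 + 1×15.999 = 56.077 g/mol.
Mass of CaO per formula unit = 2.0000 × 56.077 = 112.154 g.
CaO wt% = 112.154 / 865.971 × 100 = 12.95%.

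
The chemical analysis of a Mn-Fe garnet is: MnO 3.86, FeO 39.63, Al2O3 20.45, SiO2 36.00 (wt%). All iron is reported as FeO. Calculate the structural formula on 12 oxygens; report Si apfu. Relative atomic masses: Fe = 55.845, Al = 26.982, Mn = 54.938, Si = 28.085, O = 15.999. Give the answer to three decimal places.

MnO (M=70.937): mol = 0.05441; Mn = 0.05441, O = 0.05441.
FeO (M=71.844): mol = 0.55161; Fe = 0.55161, O = 0.55161.
Al2O3 (M=101.961): mol = 0.20057; Al = 0.40114, O = 0.60171.
SiO2 (M=60.083): mol = 0.59917; Si = 0.59917, O = 1.19834.
ΣO = 2.40607; factor = 12/ΣO = 4.98739.
Si apfu = 0.59917 × 4.98739 = 2.988.

2.988 Si apfu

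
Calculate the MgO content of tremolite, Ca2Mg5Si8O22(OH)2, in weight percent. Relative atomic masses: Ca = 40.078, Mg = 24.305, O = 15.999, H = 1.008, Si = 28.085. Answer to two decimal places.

24.81 wt%

M(Ca2Mg5Si8O22(OH)2) = 812.353 g/mol; M(MgO) = 40.304 g/mol.
Moles MgO per formula unit = 5 Mg ÷ 1 = 5.0000.
MgO fraction = (5.0000 × 40.304) / 812.353 = 201.520/812.353 = 0.2481.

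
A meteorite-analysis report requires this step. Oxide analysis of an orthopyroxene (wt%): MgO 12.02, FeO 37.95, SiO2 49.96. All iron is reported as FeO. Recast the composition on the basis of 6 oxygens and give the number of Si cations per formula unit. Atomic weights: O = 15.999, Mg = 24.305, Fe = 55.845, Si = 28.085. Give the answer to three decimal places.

2.004 Si apfu

12.02 wt% MgO ÷ 40.304 g/mol = 0.29823 mol, giving 0.29823 Mg and 0.29823 O.
37.95 wt% FeO ÷ 71.844 g/mol = 0.52823 mol, giving 0.52823 Fe and 0.52823 O.
49.96 wt% SiO2 ÷ 60.083 g/mol = 0.83152 mol, giving 0.83152 Si and 1.66304 O.
Oxygen sums to 2.48950; scaling by 6/2.48950 = 2.41012 puts the formula on 6 O.
Si: 0.83152 × 2.41012 = 2.004 atoms per formula unit.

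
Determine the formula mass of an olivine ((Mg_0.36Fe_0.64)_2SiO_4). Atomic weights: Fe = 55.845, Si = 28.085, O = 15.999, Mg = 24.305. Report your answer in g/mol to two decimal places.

181.06 g/mol

The formula mass is the sum 0.72*24.305 + 1.28*55.845 + 1*28.085 + 4*15.999.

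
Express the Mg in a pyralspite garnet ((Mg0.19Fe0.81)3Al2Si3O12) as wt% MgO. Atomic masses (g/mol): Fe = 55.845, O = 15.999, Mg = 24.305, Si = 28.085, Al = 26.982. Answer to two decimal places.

M((Mg0.19Fe0.81)3Al2Si3O12) = 479.764 g/mol; M(MgO) = 40.304 g/mol.
Moles MgO per formula unit = 0.57 Mg ÷ 1 = 0.5700.
MgO fraction = (0.5700 × 40.304) / 479.764 = 22.973/479.764 = 0.0479.

4.79 wt%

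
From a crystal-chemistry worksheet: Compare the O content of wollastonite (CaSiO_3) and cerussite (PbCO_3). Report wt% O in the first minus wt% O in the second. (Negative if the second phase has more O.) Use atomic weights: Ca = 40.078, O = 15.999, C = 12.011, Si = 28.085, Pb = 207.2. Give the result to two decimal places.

M(CaSiO_3) = 116.160 g/mol, so wt% O = 47.997/116.160 × 100 = 41.32%.
M(PbCO_3) = 267.208 g/mol, so wt% O = 47.997/267.208 × 100 = 17.96%.
41.32 − 17.96 = 23.36 pp.

23.36 percentage points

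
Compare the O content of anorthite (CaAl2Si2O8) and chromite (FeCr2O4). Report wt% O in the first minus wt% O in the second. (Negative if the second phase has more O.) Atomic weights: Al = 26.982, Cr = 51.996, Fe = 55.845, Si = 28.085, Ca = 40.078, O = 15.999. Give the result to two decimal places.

M(CaAl2Si2O8) = 278.204 g/mol, so wt% O = 127.992/278.204 × 100 = 46.01%.
M(FeCr2O4) = 223.833 g/mol, so wt% O = 63.996/223.833 × 100 = 28.59%.
46.01 − 28.59 = 17.42 pp.

17.42 percentage points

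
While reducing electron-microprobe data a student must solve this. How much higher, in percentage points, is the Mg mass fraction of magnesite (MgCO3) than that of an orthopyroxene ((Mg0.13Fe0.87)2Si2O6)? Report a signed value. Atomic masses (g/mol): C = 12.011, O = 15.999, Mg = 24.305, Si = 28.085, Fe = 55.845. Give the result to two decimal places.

M(MgCO3) = 84.313 g/mol, so wt% Mg = 24.305/84.313 × 100 = 28.83%.
M((Mg0.13Fe0.87)2Si2O6) = 255.654 g/mol, so wt% Mg = 6.319/255.654 × 100 = 2.47%.
28.83 − 2.47 = 26.36 pp.

26.36 percentage points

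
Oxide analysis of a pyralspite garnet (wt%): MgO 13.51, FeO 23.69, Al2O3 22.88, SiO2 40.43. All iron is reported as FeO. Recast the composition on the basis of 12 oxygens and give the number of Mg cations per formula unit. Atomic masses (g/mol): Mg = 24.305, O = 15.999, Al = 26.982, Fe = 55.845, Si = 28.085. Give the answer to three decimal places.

13.51 wt% MgO ÷ 40.304 g/mol = 0.33520 mol, giving 0.33520 Mg and 0.33520 O.
23.69 wt% FeO ÷ 71.844 g/mol = 0.32974 mol, giving 0.32974 Fe and 0.32974 O.
22.88 wt% Al2O3 ÷ 101.961 g/mol = 0.22440 mol, giving 0.44880 Al and 0.67320 O.
40.43 wt% SiO2 ÷ 60.083 g/mol = 0.67290 mol, giving 0.67290 Si and 1.34580 O.
Oxygen sums to 2.68394; scaling by 12/2.68394 = 4.47104 puts the formula on 12 O.
Mg: 0.33520 × 4.47104 = 1.499 atoms per formula unit.

1.499 Mg apfu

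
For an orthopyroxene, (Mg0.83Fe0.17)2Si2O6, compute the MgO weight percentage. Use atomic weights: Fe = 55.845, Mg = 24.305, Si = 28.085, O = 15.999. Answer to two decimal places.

31.63 wt%

Formula mass = 211.498 g/mol.
1.66 Mg → 1.6600 mol MgO per formula unit; M(MgO) = 40.304, so MgO mass = 66.905 g.
66.905/211.498 × 100 = 31.63 wt%.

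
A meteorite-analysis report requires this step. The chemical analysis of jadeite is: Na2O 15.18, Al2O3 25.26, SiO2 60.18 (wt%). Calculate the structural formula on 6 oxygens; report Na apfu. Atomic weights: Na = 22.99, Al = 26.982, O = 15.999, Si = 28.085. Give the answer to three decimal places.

Na2O (M=61.979): mol = 0.24492; Na = 0.48984, O = 0.24492.
Al2O3 (M=101.961): mol = 0.24774; Al = 0.49548, O = 0.74322.
SiO2 (M=60.083): mol = 1.00161; Si = 1.00161, O = 2.00322.
ΣO = 2.99136; factor = 6/ΣO = 2.00578.
Na apfu = 0.48984 × 2.00578 = 0.983.

0.983 Na apfu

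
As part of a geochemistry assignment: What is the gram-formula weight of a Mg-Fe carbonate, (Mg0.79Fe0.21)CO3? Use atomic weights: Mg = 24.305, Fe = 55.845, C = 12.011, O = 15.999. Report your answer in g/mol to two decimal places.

The formula mass is the sum 0.79*24.305 + 0.21*55.845 + 1*12.011 + 3*15.999.

90.94 g/mol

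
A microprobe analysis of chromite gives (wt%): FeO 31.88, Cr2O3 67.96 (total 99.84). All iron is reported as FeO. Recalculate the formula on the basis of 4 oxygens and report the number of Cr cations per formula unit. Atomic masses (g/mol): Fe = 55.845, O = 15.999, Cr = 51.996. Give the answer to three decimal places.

2.004 Cr apfu

FeO (M=71.844): mol = 0.44374; Fe = 0.44374, O = 0.44374.
Cr2O3 (M=151.989): mol = 0.44714; Cr = 0.89428, O = 1.34142.
ΣO = 1.78516; factor = 4/ΣO = 2.24070.
Cr apfu = 0.89428 × 2.24070 = 2.004.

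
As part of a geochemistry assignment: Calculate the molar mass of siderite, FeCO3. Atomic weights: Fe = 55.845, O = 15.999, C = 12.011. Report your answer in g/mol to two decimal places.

The formula mass is the sum 1*55.845 + 1*12.011 + 3*15.999.

115.85 g/mol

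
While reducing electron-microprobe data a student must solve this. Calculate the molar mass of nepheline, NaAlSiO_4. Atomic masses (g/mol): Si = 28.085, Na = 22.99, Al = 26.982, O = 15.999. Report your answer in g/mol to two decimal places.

M = 1·22.99 + 1·26.982 + 1·28.085 + 4·15.999

142.05 g/mol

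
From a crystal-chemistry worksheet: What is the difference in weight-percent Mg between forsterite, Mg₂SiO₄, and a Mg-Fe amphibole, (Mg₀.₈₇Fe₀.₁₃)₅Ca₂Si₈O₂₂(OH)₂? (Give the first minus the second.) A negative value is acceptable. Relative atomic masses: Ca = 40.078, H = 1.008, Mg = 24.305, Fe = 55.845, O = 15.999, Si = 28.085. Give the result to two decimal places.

21.86 percentage points

Mg in Mg₂SiO₄: molar mass 140.691 g/mol; 2×24.305 = 48.610 g → 34.55 wt%.
Mg in (Mg₀.₈₇Fe₀.₁₃)₅Ca₂Si₈O₂₂(OH)₂: molar mass 832.854 g/mol; 4.35×24.305 = 105.727 g → 12.69 wt%.
Difference = 34.55 − 12.69 = 21.86 percentage points.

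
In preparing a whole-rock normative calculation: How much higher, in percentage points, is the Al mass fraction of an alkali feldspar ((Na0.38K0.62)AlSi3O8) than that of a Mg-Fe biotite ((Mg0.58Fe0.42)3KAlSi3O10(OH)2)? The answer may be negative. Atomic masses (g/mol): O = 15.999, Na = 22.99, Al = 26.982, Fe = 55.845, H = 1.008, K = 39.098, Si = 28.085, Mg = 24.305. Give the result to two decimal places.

4.01 percentage points

Al in (Na0.38K0.62)AlSi3O8: molar mass 272.206 g/mol; 1×26.982 = 26.982 g → 9.91 wt%.
Al in (Mg0.58Fe0.42)3KAlSi3O10(OH)2: molar mass 456.994 g/mol; 1×26.982 = 26.982 g → 5.90 wt%.
Difference = 9.91 − 5.90 = 4.01 percentage points.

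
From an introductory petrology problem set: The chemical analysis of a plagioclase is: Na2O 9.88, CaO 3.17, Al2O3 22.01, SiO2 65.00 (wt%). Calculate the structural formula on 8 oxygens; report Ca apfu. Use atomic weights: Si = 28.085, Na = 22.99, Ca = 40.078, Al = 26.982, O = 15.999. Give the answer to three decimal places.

0.149 Ca apfu

Na2O (M=61.979): mol = 0.15941; Na = 0.31882, O = 0.15941.
CaO (M=56.077): mol = 0.05653; Ca = 0.05653, O = 0.05653.
Al2O3 (M=101.961): mol = 0.21587; Al = 0.43174, O = 0.64761.
SiO2 (M=60.083): mol = 1.08184; Si = 1.08184, O = 2.16368.
ΣO = 3.02723; factor = 8/ΣO = 2.64268.
Ca apfu = 0.05653 × 2.64268 = 0.149.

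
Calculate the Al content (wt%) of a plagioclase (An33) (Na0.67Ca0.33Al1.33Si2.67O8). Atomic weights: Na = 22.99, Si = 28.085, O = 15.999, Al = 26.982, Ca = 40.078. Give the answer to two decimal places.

13.42 wt%

Molar mass of Na0.67Ca0.33Al1.33Si2.67O8: 0.67*22.99 + 0.33*40.078 + 1.33*26.982 + 2.67*28.085 + 8*15.999 = 267.494 g/mol.
Mass of Al per formula unit: 1.33 × 26.982 = 35.886 g.
Weight fraction Al = 35.886 / 267.494 = 0.1342.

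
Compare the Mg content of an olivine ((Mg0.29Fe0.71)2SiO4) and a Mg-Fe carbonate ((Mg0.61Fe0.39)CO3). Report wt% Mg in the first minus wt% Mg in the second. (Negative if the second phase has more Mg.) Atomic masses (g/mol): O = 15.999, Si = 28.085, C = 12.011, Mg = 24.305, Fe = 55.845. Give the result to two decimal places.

First mineral: 14.097 g Mg in 185.478 g formula = 7.60 wt% Mg.
Second mineral: 14.826 g Mg in 96.614 g formula = 15.35 wt% Mg.
7.60% − 15.35% gives a difference of -7.75 percentage points.

-7.75 percentage points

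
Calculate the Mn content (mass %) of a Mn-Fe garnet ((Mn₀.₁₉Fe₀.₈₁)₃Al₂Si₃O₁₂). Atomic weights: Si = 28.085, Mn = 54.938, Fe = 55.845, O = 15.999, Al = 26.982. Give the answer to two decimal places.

Molar mass of (Mn₀.₁₉Fe₀.₈₁)₃Al₂Si₃O₁₂: 0.57*54.938 + 2.43*55.845 + 2*26.982 + 3*28.085 + 12*15.999 = 497.225 g/mol.
Mass of Mn per formula unit: 0.57 × 54.938 = 31.315 g.
Weight fraction Mn = 31.315 / 497.225 = 0.0630.

6.30 mass %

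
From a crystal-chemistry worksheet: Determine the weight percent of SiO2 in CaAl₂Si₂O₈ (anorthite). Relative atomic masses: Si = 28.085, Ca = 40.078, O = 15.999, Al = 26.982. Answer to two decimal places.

M(CaAl₂Si₂O₈) = 278.204 g/mol; M(SiO2) = 60.083 g/mol.
Moles SiO2 per formula unit = 2 Si ÷ 1 = 2.0000.
SiO2 fraction = (2.0000 × 60.083) / 278.204 = 120.166/278.204 = 0.4319.

43.19 wt%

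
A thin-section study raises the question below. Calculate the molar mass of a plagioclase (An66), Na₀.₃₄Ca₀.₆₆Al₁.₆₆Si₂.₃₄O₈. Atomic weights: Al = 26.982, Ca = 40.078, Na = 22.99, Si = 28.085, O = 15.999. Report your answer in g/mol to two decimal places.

M = 0.34(22.99) + 0.66(40.078) + 1.66(26.982) + 2.34(28.085) + 8(15.999)

272.77 g/mol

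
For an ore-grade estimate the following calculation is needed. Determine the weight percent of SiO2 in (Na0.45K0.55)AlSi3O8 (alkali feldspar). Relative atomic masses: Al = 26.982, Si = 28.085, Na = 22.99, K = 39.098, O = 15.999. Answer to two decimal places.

66.49 wt%

M((Na0.45K0.55)AlSi3O8) = 271.078 g/mol; M(SiO2) = 60.083 g/mol.
Moles SiO2 per formula unit = 3 Si ÷ 1 = 3.0000.
SiO2 fraction = (3.0000 × 60.083) / 271.078 = 180.249/271.078 = 0.6649.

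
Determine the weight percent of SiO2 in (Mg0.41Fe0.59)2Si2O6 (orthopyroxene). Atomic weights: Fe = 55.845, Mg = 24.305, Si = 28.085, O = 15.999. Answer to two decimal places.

50.49 wt%

Formula mass = 237.991 g/mol.
2 Si → 2.0000 mol SiO2 per formula unit; M(SiO2) = 60.083, so SiO2 mass = 120.166 g.
120.166/237.991 × 100 = 50.49 wt%.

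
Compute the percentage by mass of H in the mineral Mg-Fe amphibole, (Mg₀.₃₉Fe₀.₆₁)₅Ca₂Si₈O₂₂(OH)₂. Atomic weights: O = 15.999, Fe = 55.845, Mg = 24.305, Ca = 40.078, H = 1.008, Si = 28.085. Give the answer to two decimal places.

0.22 weight percent

Molar mass of (Mg₀.₃₉Fe₀.₆₁)₅Ca₂Si₈O₂₂(OH)₂: 1.95×24.305 + 3.05×55.845 + 2×40.078 + 8×28.085 + 24×15.999 + 2×1.008 = 908.550 g/mol.
Mass of H per formula unit: 2 × 1.008 = 2.016 g.
Weight fraction H = 2.016 / 908.550 = 0.0022.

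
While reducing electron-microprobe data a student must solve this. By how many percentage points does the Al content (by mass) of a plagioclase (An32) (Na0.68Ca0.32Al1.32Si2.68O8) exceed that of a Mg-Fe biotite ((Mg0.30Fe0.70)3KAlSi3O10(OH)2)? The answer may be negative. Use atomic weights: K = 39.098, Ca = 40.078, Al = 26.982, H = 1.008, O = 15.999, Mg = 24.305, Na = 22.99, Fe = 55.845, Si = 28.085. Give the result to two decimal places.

7.74 percentage points

First mineral: 35.616 g Al in 267.334 g formula = 13.32 wt% Al.
Second mineral: 26.982 g Al in 483.488 g formula = 5.58 wt% Al.
13.32% − 5.58% gives a difference of 7.74 percentage points.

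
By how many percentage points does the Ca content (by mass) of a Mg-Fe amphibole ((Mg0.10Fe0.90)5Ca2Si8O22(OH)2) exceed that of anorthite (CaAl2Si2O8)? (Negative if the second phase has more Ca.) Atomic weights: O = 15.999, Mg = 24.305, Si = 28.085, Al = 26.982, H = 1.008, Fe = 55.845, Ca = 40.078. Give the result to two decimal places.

First mineral: 80.156 g Ca in 954.283 g formula = 8.40 wt% Ca.
Second mineral: 40.078 g Ca in 278.204 g formula = 14.41 wt% Ca.
8.40% − 14.41% gives a difference of -6.01 percentage points.

-6.01 percentage points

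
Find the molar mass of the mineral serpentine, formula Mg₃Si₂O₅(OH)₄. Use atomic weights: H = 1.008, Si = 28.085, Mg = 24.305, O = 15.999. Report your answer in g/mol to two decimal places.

277.11 g/mol

The formula mass is the sum 3·24.305 + 2·28.085 + 9·15.999 + 4·1.008.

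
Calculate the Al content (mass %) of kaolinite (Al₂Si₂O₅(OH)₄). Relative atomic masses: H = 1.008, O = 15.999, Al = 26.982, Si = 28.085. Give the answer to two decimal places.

M(Al₂Si₂O₅(OH)₄) = 258.157 g/mol.
Al contributes 2 × 26.982 = 53.964 g per mole.
53.964/258.157 = 0.2090 → 20.90%.

20.90 mass %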